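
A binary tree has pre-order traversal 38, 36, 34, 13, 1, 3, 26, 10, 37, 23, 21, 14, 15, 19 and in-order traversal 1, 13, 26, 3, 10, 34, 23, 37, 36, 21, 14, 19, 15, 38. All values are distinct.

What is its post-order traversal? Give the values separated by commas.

1, 26, 10, 3, 13, 23, 37, 34, 19, 15, 14, 21, 36, 38

The first element of pre-order is the root; it splits in-order into left and right subtrees.
Root 38: left subtree has 13 nodes {1, 13, 26, 3, 10, 34, 23, 37, 36, 21, 14, 19, 15}, right has 0 { }.
  Root 36: left subtree has 8 nodes {1, 13, 26, 3, 10, 34, 23, 37}, right has 4 {21, 14, 19, 15}.
    Root 34: left subtree has 5 nodes {1, 13, 26, 3, 10}, right has 2 {23, 37}.
      Root 13: left subtree has 1 node {1}, right has 3 {26, 3, 10}.
        Root 3: left subtree has 1 node {26}, right has 1 {10}.
      Root 37: left subtree has 1 node {23}, right has 0 { }.
    Root 21: left subtree has 0 nodes { }, right has 3 {14, 19, 15}.
      Root 14: left subtree has 0 nodes { }, right has 2 {19, 15}.
        Root 15: left subtree has 1 node {19}, right has 0 { }.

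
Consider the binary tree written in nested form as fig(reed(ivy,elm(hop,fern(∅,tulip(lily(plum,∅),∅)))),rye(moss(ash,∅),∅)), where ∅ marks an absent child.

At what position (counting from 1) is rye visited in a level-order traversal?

Level-order visits nodes level by level from the root, left to right within each level.
Level 0: fig
Level 1: reed, rye
Level 2: ivy, elm, moss
Level 3: hop, fern, ash
Level 4: tulip
Level 5: lily
Level 6: plum
Full level-order sequence: fig, reed, rye, ivy, elm, moss, hop, fern, ash, tulip, lily, plum.

3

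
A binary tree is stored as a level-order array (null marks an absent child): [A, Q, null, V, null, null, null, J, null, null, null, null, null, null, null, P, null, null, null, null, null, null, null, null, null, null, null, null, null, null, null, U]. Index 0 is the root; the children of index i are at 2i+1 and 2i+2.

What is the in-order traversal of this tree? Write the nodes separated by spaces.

U P J V Q A

In-order visits the left subtree, then the node, then the right subtree.
At A: go left to Q.
  At Q: go left to V.
    At V: go left to J.
      At J: go left to P.
        At P: go left to U.
          U is a leaf — visit U.
        Visit P.
        At P: no right child.
      Visit J.
      At J: no right child.
    Visit V.
    At V: no right child.
  Visit Q.
  At Q: no right child.
Visit A.
At A: no right child.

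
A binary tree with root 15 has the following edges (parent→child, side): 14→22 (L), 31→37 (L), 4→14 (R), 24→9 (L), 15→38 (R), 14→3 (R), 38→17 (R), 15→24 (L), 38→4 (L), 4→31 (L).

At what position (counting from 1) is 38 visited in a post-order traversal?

10

Post-order visits the left subtree, then the right subtree, then the node.
At 15: go left to 24.
  At 24: go left to 9.
    9 is a leaf — visit 9.
  At 24: no right child.
  Visit 24.
At 15: go right to 38.
  At 38: go left to 4.
    At 4: go left to 31.
      At 31: go left to 37.
        37 is a leaf — visit 37.
      At 31: no right child.
      Visit 31.
    At 4: go right to 14.
      At 14: go left to 22.
        22 is a leaf — visit 22.
      At 14: go right to 3.
        3 is a leaf — visit 3.
      Visit 14.
    Visit 4.
  At 38: go right to 17.
    17 is a leaf — visit 17.
  Visit 38.
Visit 15.
Full post-order sequence: 9, 24, 37, 31, 22, 3, 14, 4, 17, 38, 15.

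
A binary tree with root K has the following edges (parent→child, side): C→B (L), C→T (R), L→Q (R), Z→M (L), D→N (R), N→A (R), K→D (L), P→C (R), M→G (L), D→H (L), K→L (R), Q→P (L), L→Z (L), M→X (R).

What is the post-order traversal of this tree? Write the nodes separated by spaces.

H A N D G X M Z B T C P Q L K

Post-order visits the left subtree, then the right subtree, then the node.
At K: go left to D.
  At D: go left to H.
    H is a leaf — visit H.
  At D: go right to N.
    At N: no left child.
    At N: go right to A.
      A is a leaf — visit A.
    Visit N.
  Visit D.
At K: go right to L.
  At L: go left to Z.
    At Z: go left to M.
      At M: go left to G.
        G is a leaf — visit G.
      At M: go right to X.
        X is a leaf — visit X.
      Visit M.
    At Z: no right child.
    Visit Z.
  At L: go right to Q.
    At Q: go left to P.
      At P: no left child.
      At P: go right to C.
        At C: go left to B.
          B is a leaf — visit B.
        At C: go right to T.
          T is a leaf — visit T.
        Visit C.
      Visit P.
    At Q: no right child.
    Visit Q.
  Visit L.
Visit K.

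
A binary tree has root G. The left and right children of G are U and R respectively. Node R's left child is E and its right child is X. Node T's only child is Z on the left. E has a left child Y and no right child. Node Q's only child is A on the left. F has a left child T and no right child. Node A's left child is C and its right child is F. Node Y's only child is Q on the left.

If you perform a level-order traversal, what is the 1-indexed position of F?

Level-order visits nodes level by level from the root, left to right within each level.
Level 0: G
Level 1: U, R
Level 2: E, X
Level 3: Y
Level 4: Q
Level 5: A
Level 6: C, F
Level 7: T
Level 8: Z
Full level-order sequence: G, U, R, E, X, Y, Q, A, C, F, T, Z.

10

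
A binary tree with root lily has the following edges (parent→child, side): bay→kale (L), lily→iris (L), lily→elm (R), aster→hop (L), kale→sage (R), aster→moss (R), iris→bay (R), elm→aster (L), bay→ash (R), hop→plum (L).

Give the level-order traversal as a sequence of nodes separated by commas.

lily, iris, elm, bay, aster, kale, ash, hop, moss, sage, plum

Level-order visits nodes level by level from the root, left to right within each level.
Level 0: lily
Level 1: iris, elm
Level 2: bay, aster
Level 3: kale, ash, hop, moss
Level 4: sage, plum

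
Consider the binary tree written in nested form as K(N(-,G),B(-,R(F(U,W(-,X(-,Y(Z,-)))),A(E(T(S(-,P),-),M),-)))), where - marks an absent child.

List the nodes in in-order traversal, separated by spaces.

In-order visits the left subtree, then the node, then the right subtree.
At K: go left to N.
  At N: no left child.
  Visit N.
  At N: go right to G.
    G is a leaf — visit G.
Visit K.
At K: go right to B.
  At B: no left child.
  Visit B.
  At B: go right to R.
    At R: go left to F.
      At F: go left to U.
        U is a leaf — visit U.
      Visit F.
      At F: go right to W.
        At W: no left child.
        Visit W.
        At W: go right to X.
          At X: no left child.
          Visit X.
          At X: go right to Y.
            At Y: go left to Z.
              Z is a leaf — visit Z.
            Visit Y.
            At Y: no right child.
    Visit R.
    At R: go right to A.
      At A: go left to E.
        At E: go left to T.
          At T: go left to S.
            At S: no left child.
            Visit S.
            At S: go right to P.
              P is a leaf — visit P.
          Visit T.
          At T: no right child.
        Visit E.
        At E: go right to M.
          M is a leaf — visit M.
      Visit A.
      At A: no right child.

N G K B U F W X Z Y R S P T E M A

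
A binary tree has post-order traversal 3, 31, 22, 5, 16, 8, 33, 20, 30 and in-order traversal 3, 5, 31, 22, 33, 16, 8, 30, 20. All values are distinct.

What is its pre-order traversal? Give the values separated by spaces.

30 33 5 3 22 31 8 16 20

The last element of post-order is the root; it splits in-order into left and right subtrees.
Root 30: left subtree has 7 nodes {3, 5, 31, 22, 33, 16, 8}, right has 1 {20}.
  Root 33: left subtree has 4 nodes {3, 5, 31, 22}, right has 2 {16, 8}.
    Root 5: left subtree has 1 node {3}, right has 2 {31, 22}.
      Root 22: left subtree has 1 node {31}, right has 0 { }.
    Root 8: left subtree has 1 node {16}, right has 0 { }.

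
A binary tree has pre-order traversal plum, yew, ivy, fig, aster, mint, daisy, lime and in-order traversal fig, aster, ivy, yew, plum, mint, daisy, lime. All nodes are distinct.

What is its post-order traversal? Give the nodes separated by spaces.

The first element of pre-order is the root; it splits in-order into left and right subtrees.
Root plum: left subtree has 4 nodes {fig, aster, ivy, yew}, right has 3 {mint, daisy, lime}.
  Root yew: left subtree has 3 nodes {fig, aster, ivy}, right has 0 { }.
    Root ivy: left subtree has 2 nodes {fig, aster}, right has 0 { }.
      Root fig: left subtree has 0 nodes { }, right has 1 {aster}.
  Root mint: left subtree has 0 nodes { }, right has 2 {daisy, lime}.
    Root daisy: left subtree has 0 nodes { }, right has 1 {lime}.

aster fig ivy yew lime daisy mint plum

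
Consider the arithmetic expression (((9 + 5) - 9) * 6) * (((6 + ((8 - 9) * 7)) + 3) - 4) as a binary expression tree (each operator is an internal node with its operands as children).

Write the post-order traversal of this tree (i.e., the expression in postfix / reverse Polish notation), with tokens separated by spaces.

9 5 + 9 - 6 * 6 8 9 - 7 * + 3 + 4 - *

Post-order on an expression tree gives postfix notation: for each operator, emit left operand, right operand, then the operator.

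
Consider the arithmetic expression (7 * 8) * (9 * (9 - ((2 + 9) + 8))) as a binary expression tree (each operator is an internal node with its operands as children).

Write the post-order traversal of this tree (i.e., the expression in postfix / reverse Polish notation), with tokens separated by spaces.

Post-order on an expression tree gives postfix notation: for each operator, emit left operand, right operand, then the operator.

7 8 * 9 9 2 9 + 8 + - * *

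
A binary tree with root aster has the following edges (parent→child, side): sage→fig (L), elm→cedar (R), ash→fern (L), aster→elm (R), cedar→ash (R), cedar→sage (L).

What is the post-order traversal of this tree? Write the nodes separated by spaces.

fig sage fern ash cedar elm aster

Post-order visits the left subtree, then the right subtree, then the node.
At aster: no left child.
At aster: go right to elm.
  At elm: no left child.
  At elm: go right to cedar.
    At cedar: go left to sage.
      At sage: go left to fig.
        fig is a leaf — visit fig.
      At sage: no right child.
      Visit sage.
    At cedar: go right to ash.
      At ash: go left to fern.
        fern is a leaf — visit fern.
      At ash: no right child.
      Visit ash.
    Visit cedar.
  Visit elm.
Visit aster.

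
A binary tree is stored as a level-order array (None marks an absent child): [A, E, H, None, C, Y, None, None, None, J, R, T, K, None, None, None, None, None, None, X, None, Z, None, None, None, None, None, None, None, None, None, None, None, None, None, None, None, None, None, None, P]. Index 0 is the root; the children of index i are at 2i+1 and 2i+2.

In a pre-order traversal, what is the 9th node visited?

Pre-order visits the node, then its left subtree, then its right subtree.
Visit A.
At A: go left to E.
  Visit E.
  At E: no left child.
  At E: go right to C.
    Visit C.
    At C: go left to J.
      Visit J.
      At J: go left to X.
        Visit X.
        At X: no left child.
        At X: go right to P.
          P is a leaf — visit P.
      At J: no right child.
    At C: go right to R.
      Visit R.
      At R: go left to Z.
        Z is a leaf — visit Z.
      At R: no right child.
At A: go right to H.
  Visit H.
  At H: go left to Y.
    Visit Y.
    At Y: go left to T.
      T is a leaf — visit T.
    At Y: go right to K.
      K is a leaf — visit K.
  At H: no right child.
Full pre-order sequence: A, E, C, J, X, P, R, Z, H, Y, T, K.

H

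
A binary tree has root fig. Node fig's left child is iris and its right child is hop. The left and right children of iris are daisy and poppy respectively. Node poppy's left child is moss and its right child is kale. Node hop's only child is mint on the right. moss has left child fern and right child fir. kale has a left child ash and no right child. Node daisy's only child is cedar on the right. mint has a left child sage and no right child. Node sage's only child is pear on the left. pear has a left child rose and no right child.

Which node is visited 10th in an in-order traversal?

fig

In-order visits the left subtree, then the node, then the right subtree.
At fig: go left to iris.
  At iris: go left to daisy.
    At daisy: no left child.
    Visit daisy.
    At daisy: go right to cedar.
      cedar is a leaf — visit cedar.
  Visit iris.
  At iris: go right to poppy.
    At poppy: go left to moss.
      At moss: go left to fern.
        fern is a leaf — visit fern.
      Visit moss.
      At moss: go right to fir.
        fir is a leaf — visit fir.
    Visit poppy.
    At poppy: go right to kale.
      At kale: go left to ash.
        ash is a leaf — visit ash.
      Visit kale.
      At kale: no right child.
Visit fig.
At fig: go right to hop.
  At hop: no left child.
  Visit hop.
  At hop: go right to mint.
    At mint: go left to sage.
      At sage: go left to pear.
        At pear: go left to rose.
          rose is a leaf — visit rose.
        Visit pear.
        At pear: no right child.
      Visit sage.
      At sage: no right child.
    Visit mint.
    At mint: no right child.
Full in-order sequence: daisy, cedar, iris, fern, moss, fir, poppy, ash, kale, fig, hop, rose, pear, sage, mint.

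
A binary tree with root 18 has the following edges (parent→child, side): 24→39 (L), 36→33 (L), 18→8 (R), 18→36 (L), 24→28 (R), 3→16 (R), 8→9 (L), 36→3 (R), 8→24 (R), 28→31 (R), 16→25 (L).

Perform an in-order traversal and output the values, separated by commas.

In-order visits the left subtree, then the node, then the right subtree.
At 18: go left to 36.
  At 36: go left to 33.
    33 is a leaf — visit 33.
  Visit 36.
  At 36: go right to 3.
    At 3: no left child.
    Visit 3.
    At 3: go right to 16.
      At 16: go left to 25.
        25 is a leaf — visit 25.
      Visit 16.
      At 16: no right child.
Visit 18.
At 18: go right to 8.
  At 8: go left to 9.
    9 is a leaf — visit 9.
  Visit 8.
  At 8: go right to 24.
    At 24: go left to 39.
      39 is a leaf — visit 39.
    Visit 24.
    At 24: go right to 28.
      At 28: no left child.
      Visit 28.
      At 28: go right to 31.
        31 is a leaf — visit 31.

33, 36, 3, 25, 16, 18, 9, 8, 39, 24, 28, 31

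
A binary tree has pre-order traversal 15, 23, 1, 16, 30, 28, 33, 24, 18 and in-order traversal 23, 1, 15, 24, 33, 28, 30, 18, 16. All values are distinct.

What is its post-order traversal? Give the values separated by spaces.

1 23 24 33 28 18 30 16 15

The first element of pre-order is the root; it splits in-order into left and right subtrees.
Root 15: left subtree has 2 nodes {23, 1}, right has 6 {24, 33, 28, 30, 18, 16}.
  Root 23: left subtree has 0 nodes { }, right has 1 {1}.
  Root 16: left subtree has 5 nodes {24, 33, 28, 30, 18}, right has 0 { }.
    Root 30: left subtree has 3 nodes {24, 33, 28}, right has 1 {18}.
      Root 28: left subtree has 2 nodes {24, 33}, right has 0 { }.
        Root 33: left subtree has 1 node {24}, right has 0 { }.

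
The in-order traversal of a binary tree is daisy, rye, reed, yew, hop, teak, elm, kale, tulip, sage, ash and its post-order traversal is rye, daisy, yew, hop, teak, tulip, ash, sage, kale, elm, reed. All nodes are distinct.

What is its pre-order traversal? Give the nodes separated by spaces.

reed daisy rye elm teak hop yew kale sage tulip ash

The last element of post-order is the root; it splits in-order into left and right subtrees.
Root reed: left subtree has 2 nodes {daisy, rye}, right has 8 {yew, hop, teak, elm, kale, tulip, sage, ash}.
  Root daisy: left subtree has 0 nodes { }, right has 1 {rye}.
  Root elm: left subtree has 3 nodes {yew, hop, teak}, right has 4 {kale, tulip, sage, ash}.
    Root teak: left subtree has 2 nodes {yew, hop}, right has 0 { }.
      Root hop: left subtree has 1 node {yew}, right has 0 { }.
    Root kale: left subtree has 0 nodes { }, right has 3 {tulip, sage, ash}.
      Root sage: left subtree has 1 node {tulip}, right has 1 {ash}.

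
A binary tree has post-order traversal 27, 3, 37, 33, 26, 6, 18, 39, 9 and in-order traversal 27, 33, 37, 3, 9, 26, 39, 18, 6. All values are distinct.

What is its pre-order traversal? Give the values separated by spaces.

9 33 27 37 3 39 26 18 6

The last element of post-order is the root; it splits in-order into left and right subtrees.
Root 9: left subtree has 4 nodes {27, 33, 37, 3}, right has 4 {26, 39, 18, 6}.
  Root 33: left subtree has 1 node {27}, right has 2 {37, 3}.
    Root 37: left subtree has 0 nodes { }, right has 1 {3}.
  Root 39: left subtree has 1 node {26}, right has 2 {18, 6}.
    Root 18: left subtree has 0 nodes { }, right has 1 {6}.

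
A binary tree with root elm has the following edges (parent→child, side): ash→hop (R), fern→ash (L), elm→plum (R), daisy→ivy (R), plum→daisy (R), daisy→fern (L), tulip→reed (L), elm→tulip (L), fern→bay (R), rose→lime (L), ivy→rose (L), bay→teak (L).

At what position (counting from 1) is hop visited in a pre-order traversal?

8

Pre-order visits the node, then its left subtree, then its right subtree.
Visit elm.
At elm: go left to tulip.
  Visit tulip.
  At tulip: go left to reed.
    reed is a leaf — visit reed.
  At tulip: no right child.
At elm: go right to plum.
  Visit plum.
  At plum: no left child.
  At plum: go right to daisy.
    Visit daisy.
    At daisy: go left to fern.
      Visit fern.
      At fern: go left to ash.
        Visit ash.
        At ash: no left child.
        At ash: go right to hop.
          hop is a leaf — visit hop.
      At fern: go right to bay.
        Visit bay.
        At bay: go left to teak.
          teak is a leaf — visit teak.
        At bay: no right child.
    At daisy: go right to ivy.
      Visit ivy.
      At ivy: go left to rose.
        Visit rose.
        At rose: go left to lime.
          lime is a leaf — visit lime.
        At rose: no right child.
      At ivy: no right child.
Full pre-order sequence: elm, tulip, reed, plum, daisy, fern, ash, hop, bay, teak, ivy, rose, lime.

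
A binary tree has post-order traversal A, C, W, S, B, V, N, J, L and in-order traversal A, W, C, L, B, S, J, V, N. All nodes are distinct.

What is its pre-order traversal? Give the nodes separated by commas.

The last element of post-order is the root; it splits in-order into left and right subtrees.
Root L: left subtree has 3 nodes {A, W, C}, right has 5 {B, S, J, V, N}.
  Root W: left subtree has 1 node {A}, right has 1 {C}.
  Root J: left subtree has 2 nodes {B, S}, right has 2 {V, N}.
    Root B: left subtree has 0 nodes { }, right has 1 {S}.
    Root N: left subtree has 1 node {V}, right has 0 { }.

L, W, A, C, J, B, S, N, V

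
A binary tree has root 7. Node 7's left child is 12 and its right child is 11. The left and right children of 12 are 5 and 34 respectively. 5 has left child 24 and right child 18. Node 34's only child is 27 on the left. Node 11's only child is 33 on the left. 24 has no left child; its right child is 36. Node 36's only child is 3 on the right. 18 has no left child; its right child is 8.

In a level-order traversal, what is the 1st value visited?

7

Level-order visits nodes level by level from the root, left to right within each level.
Level 0: 7
Level 1: 12, 11
Level 2: 5, 34, 33
Level 3: 24, 18, 27
Level 4: 36, 8
Level 5: 3
Full level-order sequence: 7, 12, 11, 5, 34, 33, 24, 18, 27, 36, 8, 3.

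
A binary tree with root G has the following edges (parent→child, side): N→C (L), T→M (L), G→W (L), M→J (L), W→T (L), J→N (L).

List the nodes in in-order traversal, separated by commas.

C, N, J, M, T, W, G

In-order visits the left subtree, then the node, then the right subtree.
At G: go left to W.
  At W: go left to T.
    At T: go left to M.
      At M: go left to J.
        At J: go left to N.
          At N: go left to C.
            C is a leaf — visit C.
          Visit N.
          At N: no right child.
        Visit J.
        At J: no right child.
      Visit M.
      At M: no right child.
    Visit T.
    At T: no right child.
  Visit W.
  At W: no right child.
Visit G.
At G: no right child.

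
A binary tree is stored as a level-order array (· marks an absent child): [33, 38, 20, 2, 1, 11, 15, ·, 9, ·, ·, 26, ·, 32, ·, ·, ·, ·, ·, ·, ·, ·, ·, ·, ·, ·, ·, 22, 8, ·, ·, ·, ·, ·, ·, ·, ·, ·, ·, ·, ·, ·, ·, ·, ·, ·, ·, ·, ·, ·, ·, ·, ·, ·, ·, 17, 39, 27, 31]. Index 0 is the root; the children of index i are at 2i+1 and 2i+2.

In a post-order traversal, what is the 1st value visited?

Post-order visits the left subtree, then the right subtree, then the node.
At 33: go left to 38.
  At 38: go left to 2.
    At 2: no left child.
    At 2: go right to 9.
      9 is a leaf — visit 9.
    Visit 2.
  At 38: go right to 1.
    1 is a leaf — visit 1.
  Visit 38.
At 33: go right to 20.
  At 20: go left to 11.
    At 11: go left to 26.
      26 is a leaf — visit 26.
    At 11: no right child.
    Visit 11.
  At 20: go right to 15.
    At 15: go left to 32.
      At 32: go left to 22.
        At 22: go left to 17.
          17 is a leaf — visit 17.
        At 22: go right to 39.
          39 is a leaf — visit 39.
        Visit 22.
      At 32: go right to 8.
        At 8: go left to 27.
          27 is a leaf — visit 27.
        At 8: go right to 31.
          31 is a leaf — visit 31.
        Visit 8.
      Visit 32.
    At 15: no right child.
    Visit 15.
  Visit 20.
Visit 33.
Full post-order sequence: 9, 2, 1, 38, 26, 11, 17, 39, 22, 27, 31, 8, 32, 15, 20, 33.

9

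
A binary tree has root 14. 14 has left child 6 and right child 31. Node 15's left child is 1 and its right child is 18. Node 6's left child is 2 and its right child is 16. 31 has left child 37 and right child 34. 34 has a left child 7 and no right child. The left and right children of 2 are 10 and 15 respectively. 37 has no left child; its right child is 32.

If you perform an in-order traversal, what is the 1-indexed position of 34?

In-order visits the left subtree, then the node, then the right subtree.
At 14: go left to 6.
  At 6: go left to 2.
    At 2: go left to 10.
      10 is a leaf — visit 10.
    Visit 2.
    At 2: go right to 15.
      At 15: go left to 1.
        1 is a leaf — visit 1.
      Visit 15.
      At 15: go right to 18.
        18 is a leaf — visit 18.
  Visit 6.
  At 6: go right to 16.
    16 is a leaf — visit 16.
Visit 14.
At 14: go right to 31.
  At 31: go left to 37.
    At 37: no left child.
    Visit 37.
    At 37: go right to 32.
      32 is a leaf — visit 32.
  Visit 31.
  At 31: go right to 34.
    At 34: go left to 7.
      7 is a leaf — visit 7.
    Visit 34.
    At 34: no right child.
Full in-order sequence: 10, 2, 1, 15, 18, 6, 16, 14, 37, 32, 31, 7, 34.

13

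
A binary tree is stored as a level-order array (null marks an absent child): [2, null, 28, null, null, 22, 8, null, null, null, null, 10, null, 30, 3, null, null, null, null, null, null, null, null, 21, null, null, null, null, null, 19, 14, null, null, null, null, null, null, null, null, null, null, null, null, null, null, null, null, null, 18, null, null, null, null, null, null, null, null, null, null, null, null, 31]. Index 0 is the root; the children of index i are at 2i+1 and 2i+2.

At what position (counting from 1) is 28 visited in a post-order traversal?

11

Post-order visits the left subtree, then the right subtree, then the node.
At 2: no left child.
At 2: go right to 28.
  At 28: go left to 22.
    At 22: go left to 10.
      At 10: go left to 21.
        At 21: no left child.
        At 21: go right to 18.
          18 is a leaf — visit 18.
        Visit 21.
      At 10: no right child.
      Visit 10.
    At 22: no right child.
    Visit 22.
  At 28: go right to 8.
    At 8: go left to 30.
      30 is a leaf — visit 30.
    At 8: go right to 3.
      At 3: go left to 19.
        19 is a leaf — visit 19.
      At 3: go right to 14.
        At 14: go left to 31.
          31 is a leaf — visit 31.
        At 14: no right child.
        Visit 14.
      Visit 3.
    Visit 8.
  Visit 28.
Visit 2.
Full post-order sequence: 18, 21, 10, 22, 30, 19, 31, 14, 3, 8, 28, 2.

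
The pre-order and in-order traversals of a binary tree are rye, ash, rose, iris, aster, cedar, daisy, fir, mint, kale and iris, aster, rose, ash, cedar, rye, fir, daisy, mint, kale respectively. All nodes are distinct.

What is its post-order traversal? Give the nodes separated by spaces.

The first element of pre-order is the root; it splits in-order into left and right subtrees.
Root rye: left subtree has 5 nodes {iris, aster, rose, ash, cedar}, right has 4 {fir, daisy, mint, kale}.
  Root ash: left subtree has 3 nodes {iris, aster, rose}, right has 1 {cedar}.
    Root rose: left subtree has 2 nodes {iris, aster}, right has 0 { }.
      Root iris: left subtree has 0 nodes { }, right has 1 {aster}.
  Root daisy: left subtree has 1 node {fir}, right has 2 {mint, kale}.
    Root mint: left subtree has 0 nodes { }, right has 1 {kale}.

aster iris rose cedar ash fir kale mint daisy rye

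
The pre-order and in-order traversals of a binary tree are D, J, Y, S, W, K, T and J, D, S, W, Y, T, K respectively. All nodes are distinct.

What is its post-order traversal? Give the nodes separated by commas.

The first element of pre-order is the root; it splits in-order into left and right subtrees.
Root D: left subtree has 1 node {J}, right has 5 {S, W, Y, T, K}.
  Root Y: left subtree has 2 nodes {S, W}, right has 2 {T, K}.
    Root S: left subtree has 0 nodes { }, right has 1 {W}.
    Root K: left subtree has 1 node {T}, right has 0 { }.

J, W, S, T, K, Y, D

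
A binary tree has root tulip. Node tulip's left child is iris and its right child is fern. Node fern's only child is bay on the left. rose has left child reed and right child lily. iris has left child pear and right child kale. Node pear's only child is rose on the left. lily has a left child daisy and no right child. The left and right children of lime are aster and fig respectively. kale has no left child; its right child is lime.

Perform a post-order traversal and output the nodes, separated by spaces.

Post-order visits the left subtree, then the right subtree, then the node.
At tulip: go left to iris.
  At iris: go left to pear.
    At pear: go left to rose.
      At rose: go left to reed.
        reed is a leaf — visit reed.
      At rose: go right to lily.
        At lily: go left to daisy.
          daisy is a leaf — visit daisy.
        At lily: no right child.
        Visit lily.
      Visit rose.
    At pear: no right child.
    Visit pear.
  At iris: go right to kale.
    At kale: no left child.
    At kale: go right to lime.
      At lime: go left to aster.
        aster is a leaf — visit aster.
      At lime: go right to fig.
        fig is a leaf — visit fig.
      Visit lime.
    Visit kale.
  Visit iris.
At tulip: go right to fern.
  At fern: go left to bay.
    bay is a leaf — visit bay.
  At fern: no right child.
  Visit fern.
Visit tulip.

reed daisy lily rose pear aster fig lime kale iris bay fern tulip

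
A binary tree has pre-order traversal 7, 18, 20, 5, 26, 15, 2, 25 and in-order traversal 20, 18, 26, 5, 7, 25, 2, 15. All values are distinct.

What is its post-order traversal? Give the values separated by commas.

20, 26, 5, 18, 25, 2, 15, 7

The first element of pre-order is the root; it splits in-order into left and right subtrees.
Root 7: left subtree has 4 nodes {20, 18, 26, 5}, right has 3 {25, 2, 15}.
  Root 18: left subtree has 1 node {20}, right has 2 {26, 5}.
    Root 5: left subtree has 1 node {26}, right has 0 { }.
  Root 15: left subtree has 2 nodes {25, 2}, right has 0 { }.
    Root 2: left subtree has 1 node {25}, right has 0 { }.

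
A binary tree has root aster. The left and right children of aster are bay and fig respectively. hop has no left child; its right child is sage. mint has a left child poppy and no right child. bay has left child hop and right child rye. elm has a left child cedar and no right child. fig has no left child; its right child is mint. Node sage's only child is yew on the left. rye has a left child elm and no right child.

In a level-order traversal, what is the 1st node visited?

aster

Level-order visits nodes level by level from the root, left to right within each level.
Level 0: aster
Level 1: bay, fig
Level 2: hop, rye, mint
Level 3: sage, elm, poppy
Level 4: yew, cedar
Full level-order sequence: aster, bay, fig, hop, rye, mint, sage, elm, poppy, yew, cedar.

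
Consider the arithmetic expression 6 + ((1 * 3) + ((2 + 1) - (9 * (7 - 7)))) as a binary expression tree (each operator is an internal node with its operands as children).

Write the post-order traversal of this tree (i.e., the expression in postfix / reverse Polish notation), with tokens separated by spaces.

Post-order on an expression tree gives postfix notation: for each operator, emit left operand, right operand, then the operator.

6 1 3 * 2 1 + 9 7 7 - * - + +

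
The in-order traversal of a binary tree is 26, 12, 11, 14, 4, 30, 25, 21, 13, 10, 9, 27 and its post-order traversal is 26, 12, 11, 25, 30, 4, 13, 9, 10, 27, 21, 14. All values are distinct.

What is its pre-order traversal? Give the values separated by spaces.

14 11 12 26 21 4 30 25 27 10 13 9

The last element of post-order is the root; it splits in-order into left and right subtrees.
Root 14: left subtree has 3 nodes {26, 12, 11}, right has 8 {4, 30, 25, 21, 13, 10, 9, 27}.
  Root 11: left subtree has 2 nodes {26, 12}, right has 0 { }.
    Root 12: left subtree has 1 node {26}, right has 0 { }.
  Root 21: left subtree has 3 nodes {4, 30, 25}, right has 4 {13, 10, 9, 27}.
    Root 4: left subtree has 0 nodes { }, right has 2 {30, 25}.
      Root 30: left subtree has 0 nodes { }, right has 1 {25}.
    Root 27: left subtree has 3 nodes {13, 10, 9}, right has 0 { }.
      Root 10: left subtree has 1 node {13}, right has 1 {9}.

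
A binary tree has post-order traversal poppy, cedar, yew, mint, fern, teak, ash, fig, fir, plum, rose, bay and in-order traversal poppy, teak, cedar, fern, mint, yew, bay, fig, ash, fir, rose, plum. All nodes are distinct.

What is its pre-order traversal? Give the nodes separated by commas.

The last element of post-order is the root; it splits in-order into left and right subtrees.
Root bay: left subtree has 6 nodes {poppy, teak, cedar, fern, mint, yew}, right has 5 {fig, ash, fir, rose, plum}.
  Root teak: left subtree has 1 node {poppy}, right has 4 {cedar, fern, mint, yew}.
    Root fern: left subtree has 1 node {cedar}, right has 2 {mint, yew}.
      Root mint: left subtree has 0 nodes { }, right has 1 {yew}.
  Root rose: left subtree has 3 nodes {fig, ash, fir}, right has 1 {plum}.
    Root fir: left subtree has 2 nodes {fig, ash}, right has 0 { }.
      Root fig: left subtree has 0 nodes { }, right has 1 {ash}.

bay, teak, poppy, fern, cedar, mint, yew, rose, fir, fig, ash, plum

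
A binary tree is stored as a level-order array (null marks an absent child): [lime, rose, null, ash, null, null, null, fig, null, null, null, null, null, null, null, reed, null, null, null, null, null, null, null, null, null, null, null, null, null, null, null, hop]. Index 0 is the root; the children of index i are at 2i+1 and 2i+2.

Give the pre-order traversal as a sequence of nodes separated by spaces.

Pre-order visits the node, then its left subtree, then its right subtree.
Visit lime.
At lime: go left to rose.
  Visit rose.
  At rose: go left to ash.
    Visit ash.
    At ash: go left to fig.
      Visit fig.
      At fig: go left to reed.
        Visit reed.
        At reed: go left to hop.
          hop is a leaf — visit hop.
        At reed: no right child.
      At fig: no right child.
    At ash: no right child.
  At rose: no right child.
At lime: no right child.

lime rose ash fig reed hop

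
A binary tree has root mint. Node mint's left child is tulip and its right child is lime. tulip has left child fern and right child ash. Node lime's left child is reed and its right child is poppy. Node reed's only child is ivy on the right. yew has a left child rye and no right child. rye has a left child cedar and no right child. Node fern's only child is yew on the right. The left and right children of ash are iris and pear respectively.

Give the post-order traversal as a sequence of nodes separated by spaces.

cedar rye yew fern iris pear ash tulip ivy reed poppy lime mint

Post-order visits the left subtree, then the right subtree, then the node.
At mint: go left to tulip.
  At tulip: go left to fern.
    At fern: no left child.
    At fern: go right to yew.
      At yew: go left to rye.
        At rye: go left to cedar.
          cedar is a leaf — visit cedar.
        At rye: no right child.
        Visit rye.
      At yew: no right child.
      Visit yew.
    Visit fern.
  At tulip: go right to ash.
    At ash: go left to iris.
      iris is a leaf — visit iris.
    At ash: go right to pear.
      pear is a leaf — visit pear.
    Visit ash.
  Visit tulip.
At mint: go right to lime.
  At lime: go left to reed.
    At reed: no left child.
    At reed: go right to ivy.
      ivy is a leaf — visit ivy.
    Visit reed.
  At lime: go right to poppy.
    poppy is a leaf — visit poppy.
  Visit lime.
Visit mint.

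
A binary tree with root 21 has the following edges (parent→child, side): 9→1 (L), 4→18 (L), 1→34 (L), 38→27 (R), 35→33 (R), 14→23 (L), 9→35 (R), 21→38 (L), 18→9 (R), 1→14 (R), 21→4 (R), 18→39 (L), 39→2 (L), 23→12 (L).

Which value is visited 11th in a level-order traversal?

Level-order visits nodes level by level from the root, left to right within each level.
Level 0: 21
Level 1: 38, 4
Level 2: 27, 18
Level 3: 39, 9
Level 4: 2, 1, 35
Level 5: 34, 14, 33
Level 6: 23
Level 7: 12
Full level-order sequence: 21, 38, 4, 27, 18, 39, 9, 2, 1, 35, 34, 14, 33, 23, 12.

34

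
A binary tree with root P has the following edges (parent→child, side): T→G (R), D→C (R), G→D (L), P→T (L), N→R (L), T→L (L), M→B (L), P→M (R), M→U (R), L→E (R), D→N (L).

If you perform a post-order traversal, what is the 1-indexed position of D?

6

Post-order visits the left subtree, then the right subtree, then the node.
At P: go left to T.
  At T: go left to L.
    At L: no left child.
    At L: go right to E.
      E is a leaf — visit E.
    Visit L.
  At T: go right to G.
    At G: go left to D.
      At D: go left to N.
        At N: go left to R.
          R is a leaf — visit R.
        At N: no right child.
        Visit N.
      At D: go right to C.
        C is a leaf — visit C.
      Visit D.
    At G: no right child.
    Visit G.
  Visit T.
At P: go right to M.
  At M: go left to B.
    B is a leaf — visit B.
  At M: go right to U.
    U is a leaf — visit U.
  Visit M.
Visit P.
Full post-order sequence: E, L, R, N, C, D, G, T, B, U, M, P.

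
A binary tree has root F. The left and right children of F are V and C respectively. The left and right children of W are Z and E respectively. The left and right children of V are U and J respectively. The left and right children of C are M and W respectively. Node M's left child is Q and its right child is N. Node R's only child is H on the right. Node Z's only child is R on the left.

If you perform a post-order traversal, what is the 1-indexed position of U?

Post-order visits the left subtree, then the right subtree, then the node.
At F: go left to V.
  At V: go left to U.
    U is a leaf — visit U.
  At V: go right to J.
    J is a leaf — visit J.
  Visit V.
At F: go right to C.
  At C: go left to M.
    At M: go left to Q.
      Q is a leaf — visit Q.
    At M: go right to N.
      N is a leaf — visit N.
    Visit M.
  At C: go right to W.
    At W: go left to Z.
      At Z: go left to R.
        At R: no left child.
        At R: go right to H.
          H is a leaf — visit H.
        Visit R.
      At Z: no right child.
      Visit Z.
    At W: go right to E.
      E is a leaf — visit E.
    Visit W.
  Visit C.
Visit F.
Full post-order sequence: U, J, V, Q, N, M, H, R, Z, E, W, C, F.

1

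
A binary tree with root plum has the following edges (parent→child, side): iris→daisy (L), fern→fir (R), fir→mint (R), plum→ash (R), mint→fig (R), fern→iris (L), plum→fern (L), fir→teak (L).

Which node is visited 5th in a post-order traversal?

mint

Post-order visits the left subtree, then the right subtree, then the node.
At plum: go left to fern.
  At fern: go left to iris.
    At iris: go left to daisy.
      daisy is a leaf — visit daisy.
    At iris: no right child.
    Visit iris.
  At fern: go right to fir.
    At fir: go left to teak.
      teak is a leaf — visit teak.
    At fir: go right to mint.
      At mint: no left child.
      At mint: go right to fig.
        fig is a leaf — visit fig.
      Visit mint.
    Visit fir.
  Visit fern.
At plum: go right to ash.
  ash is a leaf — visit ash.
Visit plum.
Full post-order sequence: daisy, iris, teak, fig, mint, fir, fern, ash, plum.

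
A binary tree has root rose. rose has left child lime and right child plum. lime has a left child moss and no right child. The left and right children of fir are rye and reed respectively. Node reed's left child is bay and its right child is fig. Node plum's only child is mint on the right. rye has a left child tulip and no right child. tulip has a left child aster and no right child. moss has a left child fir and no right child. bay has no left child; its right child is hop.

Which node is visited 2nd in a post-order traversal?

tulip

Post-order visits the left subtree, then the right subtree, then the node.
At rose: go left to lime.
  At lime: go left to moss.
    At moss: go left to fir.
      At fir: go left to rye.
        At rye: go left to tulip.
          At tulip: go left to aster.
            aster is a leaf — visit aster.
          At tulip: no right child.
          Visit tulip.
        At rye: no right child.
        Visit rye.
      At fir: go right to reed.
        At reed: go left to bay.
          At bay: no left child.
          At bay: go right to hop.
            hop is a leaf — visit hop.
          Visit bay.
        At reed: go right to fig.
          fig is a leaf — visit fig.
        Visit reed.
      Visit fir.
    At moss: no right child.
    Visit moss.
  At lime: no right child.
  Visit lime.
At rose: go right to plum.
  At plum: no left child.
  At plum: go right to mint.
    mint is a leaf — visit mint.
  Visit plum.
Visit rose.
Full post-order sequence: aster, tulip, rye, hop, bay, fig, reed, fir, moss, lime, mint, plum, rose.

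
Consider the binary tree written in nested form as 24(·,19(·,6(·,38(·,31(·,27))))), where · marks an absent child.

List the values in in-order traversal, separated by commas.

24, 19, 6, 38, 31, 27

In-order visits the left subtree, then the node, then the right subtree.
At 24: no left child.
Visit 24.
At 24: go right to 19.
  At 19: no left child.
  Visit 19.
  At 19: go right to 6.
    At 6: no left child.
    Visit 6.
    At 6: go right to 38.
      At 38: no left child.
      Visit 38.
      At 38: go right to 31.
        At 31: no left child.
        Visit 31.
        At 31: go right to 27.
          27 is a leaf — visit 27.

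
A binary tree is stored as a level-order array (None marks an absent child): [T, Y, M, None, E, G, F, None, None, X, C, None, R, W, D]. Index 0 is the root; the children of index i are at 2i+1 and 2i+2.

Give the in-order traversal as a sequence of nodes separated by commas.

In-order visits the left subtree, then the node, then the right subtree.
At T: go left to Y.
  At Y: no left child.
  Visit Y.
  At Y: go right to E.
    At E: go left to X.
      X is a leaf — visit X.
    Visit E.
    At E: go right to C.
      C is a leaf — visit C.
Visit T.
At T: go right to M.
  At M: go left to G.
    At G: no left child.
    Visit G.
    At G: go right to R.
      R is a leaf — visit R.
  Visit M.
  At M: go right to F.
    At F: go left to W.
      W is a leaf — visit W.
    Visit F.
    At F: go right to D.
      D is a leaf — visit D.

Y, X, E, C, T, G, R, M, W, F, D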